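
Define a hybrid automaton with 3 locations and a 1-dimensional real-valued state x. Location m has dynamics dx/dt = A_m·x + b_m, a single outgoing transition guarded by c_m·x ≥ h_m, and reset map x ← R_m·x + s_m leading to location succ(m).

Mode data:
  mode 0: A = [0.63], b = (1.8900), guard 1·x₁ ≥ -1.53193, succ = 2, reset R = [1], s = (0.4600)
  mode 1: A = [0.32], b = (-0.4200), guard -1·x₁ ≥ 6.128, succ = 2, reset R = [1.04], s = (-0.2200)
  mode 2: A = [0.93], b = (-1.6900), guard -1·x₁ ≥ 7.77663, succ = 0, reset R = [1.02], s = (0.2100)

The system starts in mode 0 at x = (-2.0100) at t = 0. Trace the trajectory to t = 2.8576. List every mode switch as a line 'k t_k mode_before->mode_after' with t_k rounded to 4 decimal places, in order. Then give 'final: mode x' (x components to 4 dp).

1 0.6254 0->2
2 1.9159 2->0
final: 0 -11.5467

Mode 0: guard c·x = -1.5319 hit at Δt = 0.6254 (t = 0.6254), x⁻ = (-1.5319) → reset → x⁺ = (-1.0719), jump to mode 2
Mode 2: guard c·x = 7.7766 hit at Δt = 1.2905 (t = 1.9159), x⁻ = (-7.7766) → reset → x⁺ = (-7.7222), jump to mode 0
Mode 0: flow for 0.9417 to horizon, guard not reached → x = (-11.5467)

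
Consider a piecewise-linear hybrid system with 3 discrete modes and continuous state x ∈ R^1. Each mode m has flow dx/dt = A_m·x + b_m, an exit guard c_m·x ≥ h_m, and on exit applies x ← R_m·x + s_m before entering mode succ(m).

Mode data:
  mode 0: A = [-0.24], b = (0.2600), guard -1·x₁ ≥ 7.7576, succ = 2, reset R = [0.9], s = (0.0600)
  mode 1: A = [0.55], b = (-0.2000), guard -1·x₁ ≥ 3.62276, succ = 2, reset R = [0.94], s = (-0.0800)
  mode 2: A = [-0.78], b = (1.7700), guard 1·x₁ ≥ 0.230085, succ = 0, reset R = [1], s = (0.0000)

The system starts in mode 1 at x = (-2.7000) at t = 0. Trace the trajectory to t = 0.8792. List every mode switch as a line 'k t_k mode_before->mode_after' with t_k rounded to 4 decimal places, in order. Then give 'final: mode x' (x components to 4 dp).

1 0.4787 1->2
final: 2 -1.9414

Mode 1: guard c·x = 3.6228 hit at Δt = 0.4787 (t = 0.4787), x⁻ = (-3.6228) → reset → x⁺ = (-3.4854), jump to mode 2
Mode 2: flow for 0.4005 to horizon, guard not reached → x = (-1.9414)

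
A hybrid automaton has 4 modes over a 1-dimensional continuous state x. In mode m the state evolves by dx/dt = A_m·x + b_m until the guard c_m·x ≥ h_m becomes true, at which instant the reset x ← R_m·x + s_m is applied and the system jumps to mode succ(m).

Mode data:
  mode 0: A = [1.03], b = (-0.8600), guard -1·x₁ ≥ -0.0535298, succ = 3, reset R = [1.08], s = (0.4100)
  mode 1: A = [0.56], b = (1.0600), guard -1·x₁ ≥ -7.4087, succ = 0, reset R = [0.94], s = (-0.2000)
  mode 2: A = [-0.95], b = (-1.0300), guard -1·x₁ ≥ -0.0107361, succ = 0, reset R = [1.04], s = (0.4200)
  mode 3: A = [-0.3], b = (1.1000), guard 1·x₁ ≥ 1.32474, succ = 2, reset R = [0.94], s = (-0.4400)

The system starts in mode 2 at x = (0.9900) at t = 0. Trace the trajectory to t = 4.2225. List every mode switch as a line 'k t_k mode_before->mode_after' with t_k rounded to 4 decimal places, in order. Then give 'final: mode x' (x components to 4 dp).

Mode 2: guard c·x = -0.0107 hit at Δt = 0.6725 (t = 0.6725), x⁻ = (0.0107) → reset → x⁺ = (0.4312), jump to mode 0
Mode 0: guard c·x = -0.0535 hit at Δt = 0.6410 (t = 1.3135), x⁻ = (0.0535) → reset → x⁺ = (0.4678), jump to mode 3
Mode 3: guard c·x = 1.3247 hit at Δt = 1.0394 (t = 2.3529), x⁻ = (1.3247) → reset → x⁺ = (0.8053), jump to mode 2
Mode 2: guard c·x = -0.0107 hit at Δt = 0.5743 (t = 2.9272), x⁻ = (0.0107) → reset → x⁺ = (0.4312), jump to mode 0
Mode 0: guard c·x = -0.0535 hit at Δt = 0.6410 (t = 3.5682), x⁻ = (0.0535) → reset → x⁺ = (0.4678), jump to mode 3
Mode 3: flow for 0.6543 to horizon, guard not reached → x = (1.0379)

1 0.6725 2->0
2 1.3135 0->3
3 2.3529 3->2
4 2.9272 2->0
5 3.5682 0->3
final: 3 1.0379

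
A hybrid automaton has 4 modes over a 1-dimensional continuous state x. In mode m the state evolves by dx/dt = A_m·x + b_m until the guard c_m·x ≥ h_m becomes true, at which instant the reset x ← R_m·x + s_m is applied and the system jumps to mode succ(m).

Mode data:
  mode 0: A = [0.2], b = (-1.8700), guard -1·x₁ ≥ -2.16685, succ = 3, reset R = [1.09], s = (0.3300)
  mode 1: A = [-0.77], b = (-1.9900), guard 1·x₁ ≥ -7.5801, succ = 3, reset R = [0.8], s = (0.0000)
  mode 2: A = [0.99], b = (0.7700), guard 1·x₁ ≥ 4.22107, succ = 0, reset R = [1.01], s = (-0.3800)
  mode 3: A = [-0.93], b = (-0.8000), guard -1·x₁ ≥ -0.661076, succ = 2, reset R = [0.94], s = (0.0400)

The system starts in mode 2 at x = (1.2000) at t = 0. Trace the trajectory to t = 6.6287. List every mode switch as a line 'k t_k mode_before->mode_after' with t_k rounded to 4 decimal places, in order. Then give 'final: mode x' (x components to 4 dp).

1 0.9366 2->0
2 2.3019 0->3
3 3.2137 3->2
4 4.4714 2->0
5 5.8367 0->3
final: 3 0.8404

Mode 2: guard c·x = 4.2211 hit at Δt = 0.9366 (t = 0.9366), x⁻ = (4.2211) → reset → x⁺ = (3.8833), jump to mode 0
Mode 0: guard c·x = -2.1669 hit at Δt = 1.3653 (t = 2.3019), x⁻ = (2.1669) → reset → x⁺ = (2.6919), jump to mode 3
Mode 3: guard c·x = -0.6611 hit at Δt = 0.9118 (t = 3.2137), x⁻ = (0.6611) → reset → x⁺ = (0.6614), jump to mode 2
Mode 2: guard c·x = 4.2211 hit at Δt = 1.2577 (t = 4.4714), x⁻ = (4.2211) → reset → x⁺ = (3.8833), jump to mode 0
Mode 0: guard c·x = -2.1669 hit at Δt = 1.3653 (t = 5.8367), x⁻ = (2.1669) → reset → x⁺ = (2.6919), jump to mode 3
Mode 3: flow for 0.7920 to horizon, guard not reached → x = (0.8404)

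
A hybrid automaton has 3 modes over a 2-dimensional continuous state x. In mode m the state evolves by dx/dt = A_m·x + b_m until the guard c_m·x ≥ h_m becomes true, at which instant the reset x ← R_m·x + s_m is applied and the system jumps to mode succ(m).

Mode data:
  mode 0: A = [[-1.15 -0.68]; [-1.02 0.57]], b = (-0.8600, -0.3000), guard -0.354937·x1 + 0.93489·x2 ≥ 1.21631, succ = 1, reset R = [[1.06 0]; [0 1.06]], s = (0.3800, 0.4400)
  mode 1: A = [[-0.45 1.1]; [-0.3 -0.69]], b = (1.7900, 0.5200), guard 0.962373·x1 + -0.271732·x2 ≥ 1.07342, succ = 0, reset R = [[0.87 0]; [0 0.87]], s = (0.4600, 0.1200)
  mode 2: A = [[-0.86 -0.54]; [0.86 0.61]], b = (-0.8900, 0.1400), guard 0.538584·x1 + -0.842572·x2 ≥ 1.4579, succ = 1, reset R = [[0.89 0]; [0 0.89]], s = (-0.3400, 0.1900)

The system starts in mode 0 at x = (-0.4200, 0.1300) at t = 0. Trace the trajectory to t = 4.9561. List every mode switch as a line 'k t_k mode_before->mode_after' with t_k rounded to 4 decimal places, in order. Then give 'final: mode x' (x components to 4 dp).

1 1.2958 0->1
2 1.9710 1->0
3 3.5260 0->1
4 4.1299 1->0
final: 0 -0.0810 0.7181

Mode 0: guard c·x = 1.2163 hit at Δt = 1.2958 (t = 1.2958), x⁻ = (-0.9205, 0.9515) → reset → x⁺ = (-0.5957, 1.4486), jump to mode 1
Mode 1: guard c·x = 1.0734 hit at Δt = 0.6752 (t = 1.9710), x⁻ = (1.4255, 1.0982) → reset → x⁺ = (1.7002, 1.0754), jump to mode 0
Mode 0: guard c·x = 1.2163 hit at Δt = 1.5550 (t = 3.5260), x⁻ = (-0.7176, 1.0286) → reset → x⁺ = (-0.3806, 1.5303), jump to mode 1
Mode 1: guard c·x = 1.0734 hit at Δt = 0.6039 (t = 4.1299), x⁻ = (1.4453, 1.1683) → reset → x⁺ = (1.7174, 1.1364), jump to mode 0
Mode 0: flow for 0.8262 to horizon, guard not reached → x = (-0.0810, 0.7181)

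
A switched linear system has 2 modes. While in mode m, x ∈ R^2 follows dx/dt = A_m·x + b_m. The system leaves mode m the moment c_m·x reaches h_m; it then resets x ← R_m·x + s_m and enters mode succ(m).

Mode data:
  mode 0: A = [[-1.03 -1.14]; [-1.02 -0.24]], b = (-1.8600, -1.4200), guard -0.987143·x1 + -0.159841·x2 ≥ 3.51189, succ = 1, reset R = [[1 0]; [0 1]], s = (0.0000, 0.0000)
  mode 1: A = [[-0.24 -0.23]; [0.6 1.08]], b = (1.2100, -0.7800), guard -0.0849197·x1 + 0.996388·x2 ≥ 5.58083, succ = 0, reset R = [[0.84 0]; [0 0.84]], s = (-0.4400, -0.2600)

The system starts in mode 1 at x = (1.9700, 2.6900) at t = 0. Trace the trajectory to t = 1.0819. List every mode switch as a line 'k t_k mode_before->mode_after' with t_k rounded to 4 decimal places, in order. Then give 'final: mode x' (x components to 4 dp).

Mode 1: guard c·x = 5.5808 hit at Δt = 0.6443 (t = 0.6443), x⁻ = (1.8484, 5.7586) → reset → x⁺ = (1.1127, 4.5772), jump to mode 0
Mode 0: flow for 0.4376 to horizon, guard not reached → x = (-1.5510, 3.6910)

1 0.6443 1->0
final: 0 -1.5510 3.6910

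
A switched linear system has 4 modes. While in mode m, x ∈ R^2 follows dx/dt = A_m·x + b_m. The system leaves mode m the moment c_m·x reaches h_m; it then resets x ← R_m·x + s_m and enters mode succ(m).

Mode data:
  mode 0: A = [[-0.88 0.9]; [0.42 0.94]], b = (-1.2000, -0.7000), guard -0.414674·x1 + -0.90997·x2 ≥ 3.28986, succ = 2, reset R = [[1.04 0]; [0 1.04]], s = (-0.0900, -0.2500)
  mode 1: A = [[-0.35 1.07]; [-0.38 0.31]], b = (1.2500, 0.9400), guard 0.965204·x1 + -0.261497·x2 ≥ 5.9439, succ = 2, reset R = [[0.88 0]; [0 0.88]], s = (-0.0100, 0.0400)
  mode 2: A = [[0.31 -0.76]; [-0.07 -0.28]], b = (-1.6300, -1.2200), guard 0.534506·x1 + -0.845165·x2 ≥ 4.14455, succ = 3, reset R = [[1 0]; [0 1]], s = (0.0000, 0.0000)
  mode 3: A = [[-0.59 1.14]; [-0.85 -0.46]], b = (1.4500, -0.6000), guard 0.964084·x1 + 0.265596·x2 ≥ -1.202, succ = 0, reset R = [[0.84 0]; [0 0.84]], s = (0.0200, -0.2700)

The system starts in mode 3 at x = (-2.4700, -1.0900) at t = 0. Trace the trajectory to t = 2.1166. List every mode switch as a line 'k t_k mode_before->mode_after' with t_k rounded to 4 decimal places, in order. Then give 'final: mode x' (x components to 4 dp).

Mode 3: guard c·x = -1.2020 hit at Δt = 0.6896 (t = 0.6896), x⁻ = (-1.1797, -0.2435) → reset → x⁺ = (-0.9710, -0.4745), jump to mode 0
Mode 0: guard c·x = 3.2899 hit at Δt = 0.8490 (t = 1.5386), x⁻ = (-2.0105, -2.6992) → reset → x⁺ = (-2.1809, -3.0571), jump to mode 2
Mode 2: flow for 0.5780 to horizon, guard not reached → x = (-2.1428, -3.1705)

1 0.6896 3->0
2 1.5386 0->2
final: 2 -2.1428 -3.1705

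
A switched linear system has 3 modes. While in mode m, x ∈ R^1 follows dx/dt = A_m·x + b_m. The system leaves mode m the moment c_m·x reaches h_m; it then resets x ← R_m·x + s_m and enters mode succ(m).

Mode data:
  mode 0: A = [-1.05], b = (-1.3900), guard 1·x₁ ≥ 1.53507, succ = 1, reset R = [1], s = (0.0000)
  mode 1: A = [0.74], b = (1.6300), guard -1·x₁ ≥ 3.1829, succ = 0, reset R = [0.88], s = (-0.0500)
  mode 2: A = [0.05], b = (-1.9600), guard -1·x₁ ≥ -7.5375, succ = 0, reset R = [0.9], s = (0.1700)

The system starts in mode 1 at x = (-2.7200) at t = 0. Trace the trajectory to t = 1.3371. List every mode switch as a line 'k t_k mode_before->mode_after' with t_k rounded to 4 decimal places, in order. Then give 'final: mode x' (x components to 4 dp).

Mode 1: guard c·x = 3.1829 hit at Δt = 0.8637 (t = 0.8637), x⁻ = (-3.1829) → reset → x⁺ = (-2.8510), jump to mode 0
Mode 0: flow for 0.4734 to horizon, guard not reached → x = (-2.2528)

1 0.8637 1->0
final: 0 -2.2528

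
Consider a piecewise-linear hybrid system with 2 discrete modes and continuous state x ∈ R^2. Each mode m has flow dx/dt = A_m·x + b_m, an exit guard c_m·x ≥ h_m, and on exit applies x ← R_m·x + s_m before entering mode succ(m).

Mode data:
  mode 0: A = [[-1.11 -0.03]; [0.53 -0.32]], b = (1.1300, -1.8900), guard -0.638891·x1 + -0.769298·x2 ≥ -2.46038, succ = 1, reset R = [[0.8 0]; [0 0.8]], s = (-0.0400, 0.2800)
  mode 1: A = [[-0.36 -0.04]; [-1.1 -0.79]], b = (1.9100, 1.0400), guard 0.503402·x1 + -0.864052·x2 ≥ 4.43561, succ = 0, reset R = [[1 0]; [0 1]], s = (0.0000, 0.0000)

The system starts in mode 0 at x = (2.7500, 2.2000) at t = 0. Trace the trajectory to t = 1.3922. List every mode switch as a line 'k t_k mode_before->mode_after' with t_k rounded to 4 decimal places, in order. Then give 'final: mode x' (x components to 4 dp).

1 0.5114 0->1
final: 1 2.5445 -0.0616

Mode 0: guard c·x = -2.4604 hit at Δt = 0.5114 (t = 0.5114), x⁻ = (1.9781, 1.5555) → reset → x⁺ = (1.5425, 1.5244), jump to mode 1
Mode 1: flow for 0.8808 to horizon, guard not reached → x = (2.5445, -0.0616)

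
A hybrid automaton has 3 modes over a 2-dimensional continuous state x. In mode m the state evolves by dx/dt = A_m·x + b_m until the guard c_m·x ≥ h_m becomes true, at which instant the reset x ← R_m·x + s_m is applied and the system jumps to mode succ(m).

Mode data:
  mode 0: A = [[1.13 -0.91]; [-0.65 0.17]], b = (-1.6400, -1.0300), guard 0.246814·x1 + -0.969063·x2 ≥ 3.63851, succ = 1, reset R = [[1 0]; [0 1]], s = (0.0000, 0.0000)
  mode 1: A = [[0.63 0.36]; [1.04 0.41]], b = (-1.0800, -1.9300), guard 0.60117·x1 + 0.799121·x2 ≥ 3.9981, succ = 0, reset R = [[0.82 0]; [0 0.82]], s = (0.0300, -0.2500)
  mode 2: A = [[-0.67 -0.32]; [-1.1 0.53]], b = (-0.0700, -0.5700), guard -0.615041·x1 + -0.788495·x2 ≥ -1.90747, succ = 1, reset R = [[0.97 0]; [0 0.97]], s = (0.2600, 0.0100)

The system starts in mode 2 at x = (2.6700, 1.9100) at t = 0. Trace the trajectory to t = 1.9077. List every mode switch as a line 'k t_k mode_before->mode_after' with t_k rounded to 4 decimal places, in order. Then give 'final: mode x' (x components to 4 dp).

Mode 2: guard c·x = -1.9075 hit at Δt = 0.4102 (t = 0.4102), x⁻ = (1.8414, 0.9828) → reset → x⁺ = (2.0461, 0.9634), jump to mode 1
Mode 1: guard c·x = 3.9981 hit at Δt = 1.1499 (t = 1.5601), x⁻ = (3.2949, 2.5244) → reset → x⁺ = (2.7318, 1.8200), jump to mode 0
Mode 0: flow for 0.3476 to horizon, guard not reached → x = (2.8028, 0.9240)

1 0.4102 2->1
2 1.5601 1->0
final: 0 2.8028 0.9240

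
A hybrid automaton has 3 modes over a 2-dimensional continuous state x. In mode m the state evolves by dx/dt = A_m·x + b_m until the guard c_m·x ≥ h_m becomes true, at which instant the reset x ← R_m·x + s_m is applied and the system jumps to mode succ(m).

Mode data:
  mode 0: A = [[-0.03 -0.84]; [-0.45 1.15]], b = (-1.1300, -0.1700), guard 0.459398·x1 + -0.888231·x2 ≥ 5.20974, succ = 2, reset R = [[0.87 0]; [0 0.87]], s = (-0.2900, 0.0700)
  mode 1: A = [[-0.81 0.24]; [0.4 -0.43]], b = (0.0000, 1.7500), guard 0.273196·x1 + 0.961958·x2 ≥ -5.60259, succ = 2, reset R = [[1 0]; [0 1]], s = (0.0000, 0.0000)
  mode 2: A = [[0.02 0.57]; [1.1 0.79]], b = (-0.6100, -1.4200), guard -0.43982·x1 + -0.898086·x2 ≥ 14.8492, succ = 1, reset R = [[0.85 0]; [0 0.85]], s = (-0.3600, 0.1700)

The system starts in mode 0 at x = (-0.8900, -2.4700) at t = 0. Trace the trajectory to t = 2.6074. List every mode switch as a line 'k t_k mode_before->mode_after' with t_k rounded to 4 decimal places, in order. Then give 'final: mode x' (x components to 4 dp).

1 0.7097 0->2
2 1.6265 2->1
final: 1 -3.5430 -7.6640

Mode 0: guard c·x = 5.2097 hit at Δt = 0.7097 (t = 0.7097), x⁻ = (0.5656, -5.5728) → reset → x⁺ = (0.2020, -4.7783), jump to mode 2
Mode 2: guard c·x = 14.8492 hit at Δt = 0.9168 (t = 1.6265), x⁻ = (-4.8362, -14.1658) → reset → x⁺ = (-4.4708, -11.8710), jump to mode 1
Mode 1: flow for 0.9809 to horizon, guard not reached → x = (-3.5430, -7.6640)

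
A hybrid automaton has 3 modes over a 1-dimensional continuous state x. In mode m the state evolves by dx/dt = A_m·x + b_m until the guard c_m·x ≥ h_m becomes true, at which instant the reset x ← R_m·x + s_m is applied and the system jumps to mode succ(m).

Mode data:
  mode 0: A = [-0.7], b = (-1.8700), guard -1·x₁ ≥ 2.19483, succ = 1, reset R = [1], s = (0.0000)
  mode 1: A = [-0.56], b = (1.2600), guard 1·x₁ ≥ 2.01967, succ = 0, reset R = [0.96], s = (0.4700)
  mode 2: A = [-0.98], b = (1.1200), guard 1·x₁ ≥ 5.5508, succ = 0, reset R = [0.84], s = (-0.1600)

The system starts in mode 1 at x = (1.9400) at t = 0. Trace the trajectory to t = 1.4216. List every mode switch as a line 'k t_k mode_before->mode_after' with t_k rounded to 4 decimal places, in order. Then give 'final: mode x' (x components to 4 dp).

Mode 1: guard c·x = 2.0197 hit at Δt = 0.5305 (t = 0.5305), x⁻ = (2.0197) → reset → x⁺ = (2.4089), jump to mode 0
Mode 0: flow for 0.8911 to horizon, guard not reached → x = (0.0511)

1 0.5305 1->0
final: 0 0.0511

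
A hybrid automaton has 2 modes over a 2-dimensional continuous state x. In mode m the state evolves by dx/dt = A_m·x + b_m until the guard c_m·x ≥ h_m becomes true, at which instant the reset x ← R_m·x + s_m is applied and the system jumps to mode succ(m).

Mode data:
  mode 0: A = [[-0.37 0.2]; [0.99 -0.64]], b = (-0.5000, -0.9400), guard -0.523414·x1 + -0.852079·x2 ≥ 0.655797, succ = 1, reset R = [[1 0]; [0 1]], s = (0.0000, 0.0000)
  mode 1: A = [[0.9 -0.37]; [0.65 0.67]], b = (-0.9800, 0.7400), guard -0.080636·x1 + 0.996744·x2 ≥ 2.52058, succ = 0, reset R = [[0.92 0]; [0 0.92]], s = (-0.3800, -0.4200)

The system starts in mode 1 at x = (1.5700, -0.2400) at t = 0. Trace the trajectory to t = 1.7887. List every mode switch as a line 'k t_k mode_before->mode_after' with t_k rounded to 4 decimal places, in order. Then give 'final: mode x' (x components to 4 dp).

1 1.1302 1->0
final: 0 0.9485 1.4337

Mode 1: guard c·x = 2.5206 hit at Δt = 1.1302 (t = 1.1302), x⁻ = (1.8540, 2.6788) → reset → x⁺ = (1.3257, 2.0445), jump to mode 0
Mode 0: flow for 0.6585 to horizon, guard not reached → x = (0.9485, 1.4337)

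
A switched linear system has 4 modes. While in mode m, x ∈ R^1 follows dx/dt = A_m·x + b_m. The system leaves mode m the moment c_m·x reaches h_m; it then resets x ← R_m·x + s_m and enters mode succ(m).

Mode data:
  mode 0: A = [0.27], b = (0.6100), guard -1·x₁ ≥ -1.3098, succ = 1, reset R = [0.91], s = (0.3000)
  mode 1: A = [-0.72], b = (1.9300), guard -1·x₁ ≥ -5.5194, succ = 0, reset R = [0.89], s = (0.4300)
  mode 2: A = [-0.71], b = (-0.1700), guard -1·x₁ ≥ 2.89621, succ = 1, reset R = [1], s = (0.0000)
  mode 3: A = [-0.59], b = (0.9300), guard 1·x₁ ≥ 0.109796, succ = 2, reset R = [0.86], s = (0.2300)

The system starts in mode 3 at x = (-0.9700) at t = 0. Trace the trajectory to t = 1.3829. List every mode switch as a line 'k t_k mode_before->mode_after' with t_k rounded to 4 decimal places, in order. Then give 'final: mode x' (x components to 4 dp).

Mode 3: guard c·x = 0.1098 hit at Δt = 0.9352 (t = 0.9352), x⁻ = (0.1098) → reset → x⁺ = (0.3244), jump to mode 2
Mode 2: flow for 0.4477 to horizon, guard not reached → x = (0.1709)

1 0.9352 3->2
final: 2 0.1709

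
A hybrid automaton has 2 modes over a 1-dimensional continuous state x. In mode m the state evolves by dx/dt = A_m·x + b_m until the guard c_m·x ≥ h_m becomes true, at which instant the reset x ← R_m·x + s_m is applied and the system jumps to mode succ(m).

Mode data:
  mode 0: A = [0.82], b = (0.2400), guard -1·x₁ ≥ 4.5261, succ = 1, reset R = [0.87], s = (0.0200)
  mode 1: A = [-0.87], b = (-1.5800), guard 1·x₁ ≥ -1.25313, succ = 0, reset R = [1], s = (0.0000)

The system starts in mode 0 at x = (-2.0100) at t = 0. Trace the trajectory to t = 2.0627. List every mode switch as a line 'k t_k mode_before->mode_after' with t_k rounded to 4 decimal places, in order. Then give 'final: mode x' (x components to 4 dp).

Mode 0: guard c·x = 4.5261 hit at Δt = 1.1003 (t = 1.1003), x⁻ = (-4.5261) → reset → x⁺ = (-3.9177), jump to mode 1
Mode 1: flow for 0.9624 to horizon, guard not reached → x = (-2.7258)

1 1.1003 0->1
final: 1 -2.7258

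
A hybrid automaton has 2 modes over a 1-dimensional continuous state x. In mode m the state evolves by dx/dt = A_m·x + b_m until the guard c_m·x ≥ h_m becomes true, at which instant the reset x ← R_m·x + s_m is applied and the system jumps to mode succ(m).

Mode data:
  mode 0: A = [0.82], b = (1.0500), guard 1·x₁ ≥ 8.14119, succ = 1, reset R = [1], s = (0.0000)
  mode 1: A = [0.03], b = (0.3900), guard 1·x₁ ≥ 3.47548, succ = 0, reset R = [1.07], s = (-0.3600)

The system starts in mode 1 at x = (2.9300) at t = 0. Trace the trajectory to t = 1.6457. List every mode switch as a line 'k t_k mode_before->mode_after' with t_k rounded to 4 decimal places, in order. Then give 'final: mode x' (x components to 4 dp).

1 1.1223 1->0
final: 0 5.8454

Mode 1: guard c·x = 3.4755 hit at Δt = 1.1223 (t = 1.1223), x⁻ = (3.4755) → reset → x⁺ = (3.3588), jump to mode 0
Mode 0: flow for 0.5234 to horizon, guard not reached → x = (5.8454)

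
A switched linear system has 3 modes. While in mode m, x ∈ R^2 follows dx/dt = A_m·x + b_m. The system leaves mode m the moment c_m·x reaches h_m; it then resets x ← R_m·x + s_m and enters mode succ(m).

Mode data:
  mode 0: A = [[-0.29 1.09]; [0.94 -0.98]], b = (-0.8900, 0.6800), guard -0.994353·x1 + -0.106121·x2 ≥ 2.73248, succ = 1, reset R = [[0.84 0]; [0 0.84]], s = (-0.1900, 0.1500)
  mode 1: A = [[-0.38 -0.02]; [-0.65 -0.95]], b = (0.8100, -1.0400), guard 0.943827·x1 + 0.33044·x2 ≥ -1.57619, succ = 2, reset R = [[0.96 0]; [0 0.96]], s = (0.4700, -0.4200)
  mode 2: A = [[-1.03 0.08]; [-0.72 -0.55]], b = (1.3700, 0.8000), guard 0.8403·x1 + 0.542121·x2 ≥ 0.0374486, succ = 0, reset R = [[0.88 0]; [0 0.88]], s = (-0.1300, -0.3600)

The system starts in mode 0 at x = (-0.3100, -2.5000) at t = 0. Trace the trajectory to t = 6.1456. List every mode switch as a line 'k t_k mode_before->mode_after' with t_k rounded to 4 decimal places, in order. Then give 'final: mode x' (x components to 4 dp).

1 0.9430 0->1
2 1.5244 1->2
3 2.1640 2->0
4 5.0316 0->1
5 5.5757 1->2
final: 2 0.0126 0.0051

Mode 0: guard c·x = 2.7325 hit at Δt = 0.9430 (t = 0.9430), x⁻ = (-2.5796, -1.5777) → reset → x⁺ = (-2.3569, -1.1753), jump to mode 1
Mode 1: guard c·x = -1.5762 hit at Δt = 0.5814 (t = 1.5244), x⁻ = (-1.4585, -0.6040) → reset → x⁺ = (-0.9302, -0.9999), jump to mode 2
Mode 2: guard c·x = 0.0374 hit at Δt = 0.6396 (t = 2.1640), x⁻ = (0.1430, -0.1526) → reset → x⁺ = (-0.0042, -0.4943), jump to mode 0
Mode 0: guard c·x = 2.7325 hit at Δt = 2.8676 (t = 5.0316), x⁻ = (-2.6394, -1.0175) → reset → x⁺ = (-2.4071, -0.7047), jump to mode 1
Mode 1: guard c·x = -1.5762 hit at Δt = 0.5441 (t = 5.5757), x⁻ = (-1.5547, -0.3293) → reset → x⁺ = (-1.0225, -0.7361), jump to mode 2
Mode 2: flow for 0.5699 to horizon, guard not reached → x = (0.0126, 0.0051)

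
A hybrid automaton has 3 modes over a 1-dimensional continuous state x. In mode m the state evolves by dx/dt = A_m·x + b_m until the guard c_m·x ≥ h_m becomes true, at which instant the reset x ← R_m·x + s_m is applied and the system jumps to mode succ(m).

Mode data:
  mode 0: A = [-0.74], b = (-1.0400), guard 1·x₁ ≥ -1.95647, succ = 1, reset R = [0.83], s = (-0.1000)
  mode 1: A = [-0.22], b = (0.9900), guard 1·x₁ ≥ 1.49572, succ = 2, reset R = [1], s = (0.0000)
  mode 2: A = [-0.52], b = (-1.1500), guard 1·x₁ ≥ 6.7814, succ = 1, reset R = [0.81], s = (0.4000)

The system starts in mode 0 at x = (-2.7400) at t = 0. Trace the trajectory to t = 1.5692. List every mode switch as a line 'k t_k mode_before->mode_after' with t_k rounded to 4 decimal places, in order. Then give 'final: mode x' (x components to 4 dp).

1 1.1953 0->1
final: 1 -1.2324

Mode 0: guard c·x = -1.9565 hit at Δt = 1.1953 (t = 1.1953), x⁻ = (-1.9565) → reset → x⁺ = (-1.7239), jump to mode 1
Mode 1: flow for 0.3739 to horizon, guard not reached → x = (-1.2324)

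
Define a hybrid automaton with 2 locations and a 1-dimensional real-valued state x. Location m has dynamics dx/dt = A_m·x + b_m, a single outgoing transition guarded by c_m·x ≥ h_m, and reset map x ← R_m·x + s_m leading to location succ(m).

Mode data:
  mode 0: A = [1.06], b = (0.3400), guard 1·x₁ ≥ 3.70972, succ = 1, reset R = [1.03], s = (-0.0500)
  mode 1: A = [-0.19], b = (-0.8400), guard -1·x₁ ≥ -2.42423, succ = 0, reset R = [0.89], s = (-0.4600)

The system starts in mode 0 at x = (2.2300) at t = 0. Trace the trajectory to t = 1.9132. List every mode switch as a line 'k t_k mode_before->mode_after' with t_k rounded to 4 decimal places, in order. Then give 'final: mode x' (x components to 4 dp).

1 0.4316 0->1
2 1.3769 1->0
final: 0 3.2428

Mode 0: guard c·x = 3.7097 hit at Δt = 0.4316 (t = 0.4316), x⁻ = (3.7097) → reset → x⁺ = (3.7710), jump to mode 1
Mode 1: guard c·x = -2.4242 hit at Δt = 0.9453 (t = 1.3769), x⁻ = (2.4242) → reset → x⁺ = (1.6976), jump to mode 0
Mode 0: flow for 0.5363 to horizon, guard not reached → x = (3.2428)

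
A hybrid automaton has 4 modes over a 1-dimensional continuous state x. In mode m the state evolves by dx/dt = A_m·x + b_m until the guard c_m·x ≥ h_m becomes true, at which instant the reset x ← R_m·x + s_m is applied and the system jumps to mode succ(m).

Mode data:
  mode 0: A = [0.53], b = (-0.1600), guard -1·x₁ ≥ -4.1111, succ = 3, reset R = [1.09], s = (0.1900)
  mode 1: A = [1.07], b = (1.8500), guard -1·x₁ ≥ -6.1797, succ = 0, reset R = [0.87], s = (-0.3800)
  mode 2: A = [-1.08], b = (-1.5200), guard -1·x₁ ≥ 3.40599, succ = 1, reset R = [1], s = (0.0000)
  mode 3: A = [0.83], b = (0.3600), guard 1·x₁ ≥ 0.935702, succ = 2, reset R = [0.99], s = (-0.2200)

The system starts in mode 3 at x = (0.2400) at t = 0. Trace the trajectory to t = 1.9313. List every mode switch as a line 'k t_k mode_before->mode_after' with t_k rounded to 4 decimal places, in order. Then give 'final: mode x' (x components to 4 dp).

1 0.8546 3->2
final: 2 -0.7467

Mode 3: guard c·x = 0.9357 hit at Δt = 0.8546 (t = 0.8546), x⁻ = (0.9357) → reset → x⁺ = (0.7063), jump to mode 2
Mode 2: flow for 1.0767 to horizon, guard not reached → x = (-0.7467)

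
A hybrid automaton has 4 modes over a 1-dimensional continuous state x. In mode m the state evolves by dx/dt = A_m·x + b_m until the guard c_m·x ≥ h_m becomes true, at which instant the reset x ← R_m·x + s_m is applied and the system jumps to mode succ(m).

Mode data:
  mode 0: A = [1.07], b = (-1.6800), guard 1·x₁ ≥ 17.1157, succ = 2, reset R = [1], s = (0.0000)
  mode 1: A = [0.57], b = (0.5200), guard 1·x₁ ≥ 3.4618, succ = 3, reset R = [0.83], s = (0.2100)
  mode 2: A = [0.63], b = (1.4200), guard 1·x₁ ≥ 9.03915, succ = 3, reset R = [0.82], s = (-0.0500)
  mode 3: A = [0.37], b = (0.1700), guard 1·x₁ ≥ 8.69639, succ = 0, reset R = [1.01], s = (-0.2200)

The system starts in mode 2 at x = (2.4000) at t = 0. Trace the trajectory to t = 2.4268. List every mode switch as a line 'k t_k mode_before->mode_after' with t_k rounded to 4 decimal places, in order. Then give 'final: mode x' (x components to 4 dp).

Mode 2: guard c·x = 9.0391 hit at Δt = 1.4071 (t = 1.4071), x⁻ = (9.0391) → reset → x⁺ = (7.3621), jump to mode 3
Mode 3: guard c·x = 8.6964 hit at Δt = 0.4257 (t = 1.8328), x⁻ = (8.6964) → reset → x⁺ = (8.5634), jump to mode 0
Mode 0: flow for 0.5940 to horizon, guard not reached → x = (14.7742)

1 1.4071 2->3
2 1.8328 3->0
final: 0 14.7742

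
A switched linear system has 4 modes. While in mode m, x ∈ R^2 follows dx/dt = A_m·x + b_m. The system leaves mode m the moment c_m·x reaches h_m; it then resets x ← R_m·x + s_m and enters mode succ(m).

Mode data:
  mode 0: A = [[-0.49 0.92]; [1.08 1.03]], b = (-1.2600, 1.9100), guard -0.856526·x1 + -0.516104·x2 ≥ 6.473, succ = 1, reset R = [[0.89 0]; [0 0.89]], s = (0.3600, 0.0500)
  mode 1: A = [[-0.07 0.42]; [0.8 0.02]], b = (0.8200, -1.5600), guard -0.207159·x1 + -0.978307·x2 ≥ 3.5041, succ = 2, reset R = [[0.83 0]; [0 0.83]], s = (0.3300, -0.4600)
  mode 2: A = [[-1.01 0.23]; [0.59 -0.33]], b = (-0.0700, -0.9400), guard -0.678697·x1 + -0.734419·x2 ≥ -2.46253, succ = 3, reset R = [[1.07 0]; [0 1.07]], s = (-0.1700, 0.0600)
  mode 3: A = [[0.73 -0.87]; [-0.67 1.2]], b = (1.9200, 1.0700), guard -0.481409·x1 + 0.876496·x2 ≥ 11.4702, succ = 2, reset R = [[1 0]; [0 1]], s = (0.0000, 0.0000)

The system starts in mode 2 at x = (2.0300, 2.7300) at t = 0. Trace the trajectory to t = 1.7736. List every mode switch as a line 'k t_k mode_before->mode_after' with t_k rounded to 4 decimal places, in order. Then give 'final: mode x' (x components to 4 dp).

Mode 2: guard c·x = -2.4625 hit at Δt = 0.6779 (t = 0.6779), x⁻ = (1.2648, 2.1842) → reset → x⁺ = (1.1834, 2.3970), jump to mode 3
Mode 3: flow for 1.0957 to horizon, guard not reached → x = (-1.1359, 9.9404)

1 0.6779 2->3
final: 3 -1.1359 9.9404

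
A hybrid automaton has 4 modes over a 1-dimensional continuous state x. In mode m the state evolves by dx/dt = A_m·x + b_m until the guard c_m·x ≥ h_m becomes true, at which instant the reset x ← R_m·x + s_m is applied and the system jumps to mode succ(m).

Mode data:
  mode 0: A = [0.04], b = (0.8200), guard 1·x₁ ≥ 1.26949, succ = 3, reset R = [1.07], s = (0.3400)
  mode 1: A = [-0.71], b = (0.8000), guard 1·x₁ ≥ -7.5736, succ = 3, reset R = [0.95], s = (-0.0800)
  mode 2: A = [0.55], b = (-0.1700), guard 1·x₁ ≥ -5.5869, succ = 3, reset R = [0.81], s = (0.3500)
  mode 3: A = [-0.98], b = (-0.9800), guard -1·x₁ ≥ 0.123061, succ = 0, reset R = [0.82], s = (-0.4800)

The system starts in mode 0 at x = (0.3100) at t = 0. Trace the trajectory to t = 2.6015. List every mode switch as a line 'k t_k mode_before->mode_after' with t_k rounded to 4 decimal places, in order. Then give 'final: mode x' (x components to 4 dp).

1 1.1269 0->3
2 2.2738 3->0
final: 0 -0.3181

Mode 0: guard c·x = 1.2695 hit at Δt = 1.1269 (t = 1.1269), x⁻ = (1.2695) → reset → x⁺ = (1.6984), jump to mode 3
Mode 3: guard c·x = 0.1231 hit at Δt = 1.1469 (t = 2.2738), x⁻ = (-0.1231) → reset → x⁺ = (-0.5809), jump to mode 0
Mode 0: flow for 0.3277 to horizon, guard not reached → x = (-0.3181)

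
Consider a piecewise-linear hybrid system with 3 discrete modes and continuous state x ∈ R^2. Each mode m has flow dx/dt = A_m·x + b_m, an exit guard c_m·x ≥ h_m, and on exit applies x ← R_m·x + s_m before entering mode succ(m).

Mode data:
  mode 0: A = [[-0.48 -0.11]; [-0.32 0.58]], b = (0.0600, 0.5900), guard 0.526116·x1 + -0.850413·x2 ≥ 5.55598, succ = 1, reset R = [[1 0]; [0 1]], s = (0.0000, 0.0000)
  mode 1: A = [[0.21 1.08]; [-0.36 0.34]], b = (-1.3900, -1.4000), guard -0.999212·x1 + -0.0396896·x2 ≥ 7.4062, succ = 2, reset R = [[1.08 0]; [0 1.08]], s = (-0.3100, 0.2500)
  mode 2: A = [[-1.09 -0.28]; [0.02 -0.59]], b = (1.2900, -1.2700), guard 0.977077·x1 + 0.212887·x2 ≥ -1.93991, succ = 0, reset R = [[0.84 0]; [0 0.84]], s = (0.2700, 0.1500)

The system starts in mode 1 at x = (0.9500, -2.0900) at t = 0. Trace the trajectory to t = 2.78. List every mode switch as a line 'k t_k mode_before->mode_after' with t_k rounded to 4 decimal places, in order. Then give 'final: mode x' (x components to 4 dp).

Mode 1: guard c·x = 7.4062 hit at Δt = 1.4251 (t = 1.4251), x⁻ = (-7.2355, -4.4441) → reset → x⁺ = (-8.1244, -4.5496), jump to mode 2
Mode 2: guard c·x = -1.9399 hit at Δt = 1.0167 (t = 2.4418), x⁻ = (-1.2175, -3.5247) → reset → x⁺ = (-0.7527, -2.8108), jump to mode 0
Mode 0: flow for 0.3382 to horizon, guard not reached → x = (-0.5194, -3.1232)

1 1.4251 1->2
2 2.4418 2->0
final: 0 -0.5194 -3.1232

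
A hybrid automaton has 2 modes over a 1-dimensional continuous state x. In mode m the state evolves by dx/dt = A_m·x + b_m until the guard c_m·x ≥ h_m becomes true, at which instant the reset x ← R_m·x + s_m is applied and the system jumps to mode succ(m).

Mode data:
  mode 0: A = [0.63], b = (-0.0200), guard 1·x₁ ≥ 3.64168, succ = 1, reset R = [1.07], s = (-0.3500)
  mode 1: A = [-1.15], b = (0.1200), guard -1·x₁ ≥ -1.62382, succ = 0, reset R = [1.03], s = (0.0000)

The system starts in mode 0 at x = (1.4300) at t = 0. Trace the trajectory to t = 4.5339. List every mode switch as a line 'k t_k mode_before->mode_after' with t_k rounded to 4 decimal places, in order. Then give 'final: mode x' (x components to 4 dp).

Mode 0: guard c·x = 3.6417 hit at Δt = 1.5055 (t = 1.5055), x⁻ = (3.6417) → reset → x⁺ = (3.5466), jump to mode 1
Mode 1: guard c·x = -1.6238 hit at Δt = 0.7111 (t = 2.2166), x⁻ = (1.6238) → reset → x⁺ = (1.6725), jump to mode 0
Mode 0: guard c·x = 3.6417 hit at Δt = 1.2516 (t = 3.4682), x⁻ = (3.6417) → reset → x⁺ = (3.5466), jump to mode 1
Mode 1: guard c·x = -1.6238 hit at Δt = 0.7111 (t = 4.1793), x⁻ = (1.6238) → reset → x⁺ = (1.6725), jump to mode 0
Mode 0: flow for 0.3546 to horizon, guard not reached → x = (2.0833)

1 1.5055 0->1
2 2.2166 1->0
3 3.4682 0->1
4 4.1793 1->0
final: 0 2.0833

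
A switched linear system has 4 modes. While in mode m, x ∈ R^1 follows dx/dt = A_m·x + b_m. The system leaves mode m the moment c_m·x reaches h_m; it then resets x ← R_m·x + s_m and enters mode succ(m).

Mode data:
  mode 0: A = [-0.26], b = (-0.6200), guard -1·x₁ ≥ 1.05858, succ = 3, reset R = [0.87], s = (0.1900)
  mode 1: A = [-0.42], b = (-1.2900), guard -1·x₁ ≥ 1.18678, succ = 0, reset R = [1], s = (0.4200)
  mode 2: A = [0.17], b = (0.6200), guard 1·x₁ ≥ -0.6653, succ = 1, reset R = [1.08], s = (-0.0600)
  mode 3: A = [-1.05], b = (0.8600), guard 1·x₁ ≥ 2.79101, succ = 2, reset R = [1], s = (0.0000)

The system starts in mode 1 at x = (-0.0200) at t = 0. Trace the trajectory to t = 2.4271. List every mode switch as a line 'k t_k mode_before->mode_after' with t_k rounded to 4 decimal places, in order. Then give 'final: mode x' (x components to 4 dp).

Mode 1: guard c·x = 1.1868 hit at Δt = 1.1473 (t = 1.1473), x⁻ = (-1.1868) → reset → x⁺ = (-0.7668), jump to mode 0
Mode 0: guard c·x = 1.0586 hit at Δt = 0.7650 (t = 1.9123), x⁻ = (-1.0586) → reset → x⁺ = (-0.7310), jump to mode 3
Mode 3: flow for 0.5148 to horizon, guard not reached → x = (-0.0837)

1 1.1473 1->0
2 1.9123 0->3
final: 3 -0.0837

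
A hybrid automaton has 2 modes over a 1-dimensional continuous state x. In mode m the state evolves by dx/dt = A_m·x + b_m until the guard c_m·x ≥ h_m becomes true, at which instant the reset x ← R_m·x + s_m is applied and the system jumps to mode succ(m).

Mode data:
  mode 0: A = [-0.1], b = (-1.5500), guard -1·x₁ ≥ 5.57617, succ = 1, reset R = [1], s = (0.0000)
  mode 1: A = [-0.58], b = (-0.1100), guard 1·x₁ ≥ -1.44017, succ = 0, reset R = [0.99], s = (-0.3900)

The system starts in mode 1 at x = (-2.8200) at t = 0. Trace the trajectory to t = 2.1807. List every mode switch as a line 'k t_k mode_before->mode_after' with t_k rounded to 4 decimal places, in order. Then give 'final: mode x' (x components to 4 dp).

1 1.2820 1->0
final: 0 -2.9919

Mode 1: guard c·x = -1.4402 hit at Δt = 1.2820 (t = 1.2820), x⁻ = (-1.4402) → reset → x⁺ = (-1.8158), jump to mode 0
Mode 0: flow for 0.8987 to horizon, guard not reached → x = (-2.9919)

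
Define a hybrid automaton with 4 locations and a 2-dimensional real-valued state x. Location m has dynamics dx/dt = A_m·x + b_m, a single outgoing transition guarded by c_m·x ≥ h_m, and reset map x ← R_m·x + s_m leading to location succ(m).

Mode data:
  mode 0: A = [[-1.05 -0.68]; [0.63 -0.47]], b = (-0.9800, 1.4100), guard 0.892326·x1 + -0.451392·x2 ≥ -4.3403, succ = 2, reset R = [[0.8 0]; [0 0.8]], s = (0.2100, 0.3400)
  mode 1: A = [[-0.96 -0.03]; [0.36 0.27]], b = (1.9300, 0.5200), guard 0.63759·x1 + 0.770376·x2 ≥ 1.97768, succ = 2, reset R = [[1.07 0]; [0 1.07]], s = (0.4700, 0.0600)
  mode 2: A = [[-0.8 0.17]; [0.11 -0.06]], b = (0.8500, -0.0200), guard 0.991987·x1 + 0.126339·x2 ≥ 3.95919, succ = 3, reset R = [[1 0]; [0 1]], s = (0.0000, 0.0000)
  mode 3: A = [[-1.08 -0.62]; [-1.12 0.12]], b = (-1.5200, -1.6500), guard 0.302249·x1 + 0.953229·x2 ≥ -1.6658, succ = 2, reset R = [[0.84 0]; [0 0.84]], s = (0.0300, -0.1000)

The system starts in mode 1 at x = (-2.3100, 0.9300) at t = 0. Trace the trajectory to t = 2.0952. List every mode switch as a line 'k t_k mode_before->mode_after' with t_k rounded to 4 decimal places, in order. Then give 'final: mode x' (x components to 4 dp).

1 1.3614 1->2
final: 2 1.4123 2.0941

Mode 1: guard c·x = 1.9777 hit at Δt = 1.3614 (t = 1.3614), x⁻ = (0.8099, 1.8968) → reset → x⁺ = (1.3366, 2.0896), jump to mode 2
Mode 2: flow for 0.7338 to horizon, guard not reached → x = (1.4123, 2.0941)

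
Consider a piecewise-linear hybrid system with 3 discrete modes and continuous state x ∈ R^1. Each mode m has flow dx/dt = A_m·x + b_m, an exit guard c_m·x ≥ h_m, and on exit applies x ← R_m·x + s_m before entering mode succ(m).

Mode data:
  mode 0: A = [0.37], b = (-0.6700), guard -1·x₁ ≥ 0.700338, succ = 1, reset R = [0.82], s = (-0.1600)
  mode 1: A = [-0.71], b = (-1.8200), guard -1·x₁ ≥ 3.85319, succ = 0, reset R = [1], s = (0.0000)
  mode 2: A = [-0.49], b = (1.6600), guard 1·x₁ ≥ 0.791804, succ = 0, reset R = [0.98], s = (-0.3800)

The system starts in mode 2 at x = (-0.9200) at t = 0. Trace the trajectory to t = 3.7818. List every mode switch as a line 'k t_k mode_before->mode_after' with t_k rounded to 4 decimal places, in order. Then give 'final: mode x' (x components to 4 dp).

1 1.0336 2->0
2 2.5842 0->1
final: 1 -1.7818

Mode 2: guard c·x = 0.7918 hit at Δt = 1.0336 (t = 1.0336), x⁻ = (0.7918) → reset → x⁺ = (0.3960), jump to mode 0
Mode 0: guard c·x = 0.7003 hit at Δt = 1.5506 (t = 2.5842), x⁻ = (-0.7003) → reset → x⁺ = (-0.7343), jump to mode 1
Mode 1: flow for 1.1976 to horizon, guard not reached → x = (-1.7818)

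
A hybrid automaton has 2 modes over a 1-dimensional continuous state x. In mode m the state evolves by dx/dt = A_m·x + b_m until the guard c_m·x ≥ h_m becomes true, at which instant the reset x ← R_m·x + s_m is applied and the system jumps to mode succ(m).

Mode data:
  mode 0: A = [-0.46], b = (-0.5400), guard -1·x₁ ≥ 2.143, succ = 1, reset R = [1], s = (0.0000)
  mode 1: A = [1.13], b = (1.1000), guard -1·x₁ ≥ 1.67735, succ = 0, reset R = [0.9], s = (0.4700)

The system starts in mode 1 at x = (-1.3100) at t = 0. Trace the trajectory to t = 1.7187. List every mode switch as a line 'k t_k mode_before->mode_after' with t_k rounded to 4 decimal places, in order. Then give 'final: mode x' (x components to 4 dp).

1 0.6530 1->0
final: 0 -1.0917

Mode 1: guard c·x = 1.6773 hit at Δt = 0.6530 (t = 0.6530), x⁻ = (-1.6774) → reset → x⁺ = (-1.0396), jump to mode 0
Mode 0: flow for 1.0657 to horizon, guard not reached → x = (-1.0917)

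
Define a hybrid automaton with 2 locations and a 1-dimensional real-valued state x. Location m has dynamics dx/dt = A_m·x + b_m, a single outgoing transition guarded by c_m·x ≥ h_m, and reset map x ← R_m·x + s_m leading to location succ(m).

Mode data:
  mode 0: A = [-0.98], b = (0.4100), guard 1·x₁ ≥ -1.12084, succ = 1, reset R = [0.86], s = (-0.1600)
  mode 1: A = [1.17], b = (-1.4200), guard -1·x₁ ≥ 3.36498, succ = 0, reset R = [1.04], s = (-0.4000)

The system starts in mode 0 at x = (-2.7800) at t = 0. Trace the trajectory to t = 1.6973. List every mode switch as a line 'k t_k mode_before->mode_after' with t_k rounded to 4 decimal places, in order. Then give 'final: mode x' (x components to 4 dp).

Mode 0: guard c·x = -1.1208 hit at Δt = 0.7463 (t = 0.7463), x⁻ = (-1.1208) → reset → x⁺ = (-1.1239), jump to mode 1
Mode 1: guard c·x = 3.3650 hit at Δt = 0.5746 (t = 1.3209), x⁻ = (-3.3650) → reset → x⁺ = (-3.8996), jump to mode 0
Mode 0: flow for 0.3764 to horizon, guard not reached → x = (-2.5675)

1 0.7463 0->1
2 1.3209 1->0
final: 0 -2.5675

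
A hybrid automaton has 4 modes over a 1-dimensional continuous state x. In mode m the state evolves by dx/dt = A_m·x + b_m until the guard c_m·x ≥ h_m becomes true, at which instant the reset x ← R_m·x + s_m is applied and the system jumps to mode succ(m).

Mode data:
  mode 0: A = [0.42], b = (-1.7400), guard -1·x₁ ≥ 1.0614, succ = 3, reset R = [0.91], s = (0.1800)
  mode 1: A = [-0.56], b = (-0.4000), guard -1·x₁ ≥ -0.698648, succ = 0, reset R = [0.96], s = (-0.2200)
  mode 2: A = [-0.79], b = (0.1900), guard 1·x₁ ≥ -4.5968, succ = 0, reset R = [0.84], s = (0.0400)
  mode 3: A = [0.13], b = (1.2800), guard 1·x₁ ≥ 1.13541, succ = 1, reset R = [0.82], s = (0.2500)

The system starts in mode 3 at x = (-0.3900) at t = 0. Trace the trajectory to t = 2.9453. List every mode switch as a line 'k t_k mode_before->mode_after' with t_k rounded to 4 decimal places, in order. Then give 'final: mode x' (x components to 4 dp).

1 1.1504 3->1
2 1.6749 1->0
3 2.4922 0->3
final: 3 -0.2362

Mode 3: guard c·x = 1.1354 hit at Δt = 1.1504 (t = 1.1504), x⁻ = (1.1354) → reset → x⁺ = (1.1810), jump to mode 1
Mode 1: guard c·x = -0.6986 hit at Δt = 0.5245 (t = 1.6749), x⁻ = (0.6986) → reset → x⁺ = (0.4507), jump to mode 0
Mode 0: guard c·x = 1.0614 hit at Δt = 0.8173 (t = 2.4922), x⁻ = (-1.0614) → reset → x⁺ = (-0.7859), jump to mode 3
Mode 3: flow for 0.4531 to horizon, guard not reached → x = (-0.2362)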